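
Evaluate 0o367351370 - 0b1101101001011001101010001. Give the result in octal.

0o212217647

0b1101101001011001101010001 = 0o155131521 in octal.
Subtract column by column in base 8:
  0-1 → 7 (borrow)
  7-2-1 → 4
  3-5 → 6 (borrow)
  1-1-1 → 7 (borrow)
  5-3-1 → 1
  3-1 → 2
  7-5 → 2
  6-5 → 1
  3-1 → 2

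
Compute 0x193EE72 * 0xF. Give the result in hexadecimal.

0x17AAF8AE

Multiply each base-16 digit by 15, carrying:
  2×15 = 30 → write E carry 1
  7×15+1 = 106 → write A carry 6
  E×15+6 = 216 → write 8 carry 13
  E×15+13 = 223 → write F carry 13
  3×15+13 = 58 → write A carry 3
  9×15+3 = 138 → write A carry 8
  1×15+8 = 23 → write 7 carry 1
  remaining carry: 1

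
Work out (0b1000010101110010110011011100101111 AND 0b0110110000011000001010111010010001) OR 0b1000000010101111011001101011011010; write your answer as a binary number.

0b1000010101110010110011011100101111 AND 0b0110110000011000001010111010010001 = 0b0000010000010000000010011000000001.
Then OR with 0b1000000010101111011001101011011010.

0b1000010010111111011011111011011011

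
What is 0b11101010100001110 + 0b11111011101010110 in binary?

Add column by column in base 2, right to left:
  0+0 = 0
  1+1 = 0 carry 1
  1+1+1 = 1 carry 1
  1+0+1 = 0 carry 1
  0+1+1 = 0 carry 1
  0+0+1 = 1
  0+1 = 1
  0+0 = 0
  1+1 = 0 carry 1
  0+1+1 = 0 carry 1
  1+1+1 = 1 carry 1
  0+0+1 = 1
  1+1 = 0 carry 1
  0+1+1 = 0 carry 1
  1+1+1 = 1 carry 1
  1+1+1 = 1 carry 1
  1+1+1 = 1 carry 1
  final carry 1

0b111100110001100100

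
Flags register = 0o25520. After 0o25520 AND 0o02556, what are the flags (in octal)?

0o00500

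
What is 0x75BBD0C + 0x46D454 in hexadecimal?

Add column by column in base 16, right to left:
  C+4 = 0 carry 1
  0+5+1 = 6
  D+4 = 1 carry 1
  B+D+1 = 9 carry 1
  B+6+1 = 2 carry 1
  5+4+1 = A
  7+0 = 7

0x7A29160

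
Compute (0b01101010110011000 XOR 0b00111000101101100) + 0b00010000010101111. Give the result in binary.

0b1100010110100011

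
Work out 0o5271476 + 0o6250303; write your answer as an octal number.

0o13542001

Add column by column in base 8, right to left:
  6+3 = 1 carry 1
  7+0+1 = 0 carry 1
  4+3+1 = 0 carry 1
  1+0+1 = 2
  7+5 = 4 carry 1
  2+2+1 = 5
  5+6 = 3 carry 1
  final carry 1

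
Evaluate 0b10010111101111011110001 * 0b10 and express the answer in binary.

Multiply each base-2 digit by 2, carrying:
  1×2 = 2 → write 0 carry 1
  0×2+1 = 1 → write 1
  0×2 = 0 → write 0
  0×2 = 0 → write 0
  1×2 = 2 → write 0 carry 1
  1×2+1 = 3 → write 1 carry 1
  1×2+1 = 3 → write 1 carry 1
  1×2+1 = 3 → write 1 carry 1
  0×2+1 = 1 → write 1
  1×2 = 2 → write 0 carry 1
  1×2+1 = 3 → write 1 carry 1
  1×2+1 = 3 → write 1 carry 1
  1×2+1 = 3 → write 1 carry 1
  0×2+1 = 1 → write 1
  1×2 = 2 → write 0 carry 1
  1×2+1 = 3 → write 1 carry 1
  1×2+1 = 3 → write 1 carry 1
  1×2+1 = 3 → write 1 carry 1
  0×2+1 = 1 → write 1
  1×2 = 2 → write 0 carry 1
  0×2+1 = 1 → write 1
  0×2 = 0 → write 0
  1×2 = 2 → write 0 carry 1
  remaining carry: 1

0b100101111011110111100010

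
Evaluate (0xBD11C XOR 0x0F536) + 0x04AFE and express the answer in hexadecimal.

0xB6F28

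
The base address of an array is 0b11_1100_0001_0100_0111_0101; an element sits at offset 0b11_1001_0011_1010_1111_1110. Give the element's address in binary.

Add column by column in base 2, right to left:
  1+0 = 1
  0+1 = 1
  1+1 = 0 carry 1
  0+1+1 = 0 carry 1
  1+1+1 = 1 carry 1
  1+1+1 = 1 carry 1
  1+1+1 = 1 carry 1
  0+1+1 = 0 carry 1
  0+0+1 = 1
  0+1 = 1
  1+0 = 1
  0+1 = 1
  1+1 = 0 carry 1
  0+1+1 = 0 carry 1
  0+0+1 = 1
  0+0 = 0
  0+1 = 1
  0+0 = 0
  1+0 = 1
  1+1 = 0 carry 1
  1+1+1 = 1 carry 1
  1+1+1 = 1 carry 1
  final carry 1

0b11101010100111101110011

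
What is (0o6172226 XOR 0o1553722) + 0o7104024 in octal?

0o16525530

First 0o6172226 XOR 0o1553722 = 0o7421504.
Add column by column in base 8, right to left:
  4+4 = 0 carry 1
  0+2+1 = 3
  5+0 = 5
  1+4 = 5
  2+0 = 2
  4+1 = 5
  7+7 = 6 carry 1
  final carry 1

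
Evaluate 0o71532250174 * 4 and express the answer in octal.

Multiply each base-8 digit by 4, carrying:
  4×4 = 16 → write 0 carry 2
  7×4+2 = 30 → write 6 carry 3
  1×4+3 = 7 → write 7
  0×4 = 0 → write 0
  5×4 = 20 → write 4 carry 2
  2×4+2 = 10 → write 2 carry 1
  2×4+1 = 9 → write 1 carry 1
  3×4+1 = 13 → write 5 carry 1
  5×4+1 = 21 → write 5 carry 2
  1×4+2 = 6 → write 6
  7×4 = 28 → write 4 carry 3
  remaining carry: 3

0o346551240760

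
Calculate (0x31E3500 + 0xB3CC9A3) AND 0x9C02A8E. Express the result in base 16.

Add column by column in base 16, right to left:
  0+3 = 3
  0+A = A
  5+9 = E
  3+C = F
  E+C = A carry 1
  1+3+1 = 5
  3+B = E
Sum = 0xE5AFEA3; now AND with 0x9C02A8E:
  E&9=8, 5&C=4, A&0=0, F&2=2, E&A=A, A&8=8, 3&E=2

0x8402A82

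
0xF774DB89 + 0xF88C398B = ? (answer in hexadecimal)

0x1F0011514

Add column by column in base 16, right to left:
  9+B = 4 carry 1
  8+8+1 = 1 carry 1
  B+9+1 = 5 carry 1
  D+3+1 = 1 carry 1
  4+C+1 = 1 carry 1
  7+8+1 = 0 carry 1
  7+8+1 = 0 carry 1
  F+F+1 = F carry 1
  final carry 1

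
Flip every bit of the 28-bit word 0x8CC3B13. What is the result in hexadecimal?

Each hex digit d becomes F−d:
  8→7, C→3, C→3, 3→C, B→4, 1→E, 3→C

0x733C4EC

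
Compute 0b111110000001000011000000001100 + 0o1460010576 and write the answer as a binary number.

0b1001010110001000100000110001010

0o1460010576 = 0b1100110000000001000101111110 in binary.
Add column by column in base 2, right to left:
  0+0 = 0
  0+1 = 1
  1+1 = 0 carry 1
  1+1+1 = 1 carry 1
  0+1+1 = 0 carry 1
  0+1+1 = 0 carry 1
  0+1+1 = 0 carry 1
  0+0+1 = 1
  0+1 = 1
  0+0 = 0
  0+0 = 0
  0+0 = 0
  1+1 = 0 carry 1
  1+0+1 = 0 carry 1
  0+0+1 = 1
  0+0 = 0
  0+0 = 0
  0+0 = 0
  1+0 = 1
  0+0 = 0
  0+0 = 0
  0+0 = 0
  0+1 = 1
  0+1 = 1
  0+0 = 0
  1+0 = 1
  1+1 = 0 carry 1
  1+1+1 = 1 carry 1
  1+0+1 = 0 carry 1
  1+0+1 = 0 carry 1
  final carry 1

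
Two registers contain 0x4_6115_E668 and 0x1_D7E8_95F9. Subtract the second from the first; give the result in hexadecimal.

0x2892D506F

Subtract column by column in base 16:
  8-9 → F (borrow)
  6-F-1 → 6 (borrow)
  6-5-1 → 0
  E-9 → 5
  5-8 → D (borrow)
  1-E-1 → 2 (borrow)
  1-7-1 → 9 (borrow)
  6-D-1 → 8 (borrow)
  4-1-1 → 2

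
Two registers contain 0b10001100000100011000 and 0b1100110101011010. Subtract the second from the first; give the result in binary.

0b1111111001110111110

Subtract column by column in base 2:
  0-0 → 0
  0-1 → 1 (borrow)
  0-0-1 → 1 (borrow)
  1-1-1 → 1 (borrow)
  1-1-1 → 1 (borrow)
  0-0-1 → 1 (borrow)
  0-1-1 → 0 (borrow)
  0-0-1 → 1 (borrow)
  1-1-1 → 1 (borrow)
  0-0-1 → 1 (borrow)
  0-1-1 → 0 (borrow)
  0-1-1 → 0 (borrow)
  0-0-1 → 1 (borrow)
  0-0-1 → 1 (borrow)
  1-1-1 → 1 (borrow)
  1-1-1 → 1 (borrow)
  0-0-1 → 1 (borrow)
  0-0-1 → 1 (borrow)
  0-0-1 → 1 (borrow)
  1-0-1 → 0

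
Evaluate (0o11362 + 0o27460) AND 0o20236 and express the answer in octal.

0o2

Add column by column in base 8, right to left:
  2+0 = 2
  6+6 = 4 carry 1
  3+4+1 = 0 carry 1
  1+7+1 = 1 carry 1
  1+2+1 = 4
Sum = 0o41042; now AND with 0o20236:
  4&2=0, 1&0=0, 0&2=0, 4&3=0, 2&6=2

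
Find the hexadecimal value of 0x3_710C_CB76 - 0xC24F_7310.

0x2AEBD5866

Subtract column by column in base 16:
  6-0 → 6
  7-1 → 6
  B-3 → 8
  C-7 → 5
  C-F → D (borrow)
  0-4-1 → B (borrow)
  1-2-1 → E (borrow)
  7-C-1 → A (borrow)
  3-0-1 → 2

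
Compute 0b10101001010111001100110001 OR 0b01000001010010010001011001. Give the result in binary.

0b11101001010111011101111001

OR bit by bit (1 where either bit is 1):
  10101001010111001100110001
| 01000001010010010001011001
= 11101001010111011101111001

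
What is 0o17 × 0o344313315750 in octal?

Multiply each base-8 digit by 15, carrying:
  0×15 = 0 → write 0
  5×15 = 75 → write 3 carry 9
  7×15+9 = 114 → write 2 carry 14
  5×15+14 = 89 → write 1 carry 11
  1×15+11 = 26 → write 2 carry 3
  3×15+3 = 48 → write 0 carry 6
  3×15+6 = 51 → write 3 carry 6
  1×15+6 = 21 → write 5 carry 2
  3×15+2 = 47 → write 7 carry 5
  4×15+5 = 65 → write 1 carry 8
  4×15+8 = 68 → write 4 carry 8
  3×15+8 = 53 → write 5 carry 6
  remaining carry: 6

0o6541753021230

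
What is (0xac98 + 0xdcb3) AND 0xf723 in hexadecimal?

Add column by column in base 16, right to left:
  8+3 = b
  9+b = 4 carry 1
  c+c+1 = 9 carry 1
  a+d+1 = 8 carry 1
  final carry 1
Sum = 0x1894b; now AND with 0xf723:
  1&0=0, 8&f=8, 9&7=1, 4&2=0, b&3=3

0x8103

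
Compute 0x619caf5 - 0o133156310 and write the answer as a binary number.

0b100101011001110111000101101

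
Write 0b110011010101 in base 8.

Group the bits in threes: 110 011 010 101 → 6325.

0o6325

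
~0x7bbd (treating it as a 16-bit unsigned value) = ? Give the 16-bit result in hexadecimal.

0x8442

Each hex digit d becomes f−d:
  7→8, b→4, b→4, d→2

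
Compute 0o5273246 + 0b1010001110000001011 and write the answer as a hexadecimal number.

0x1A92B1

0o5273246 = 0x1576A6 in hexadecimal.
0b1010001110000001011 = 0x51C0B in hexadecimal.
Add column by column in base 16, right to left:
  6+B = 1 carry 1
  A+0+1 = B
  6+C = 2 carry 1
  7+1+1 = 9
  5+5 = A
  1+0 = 1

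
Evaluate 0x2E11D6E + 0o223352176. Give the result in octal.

0o513570754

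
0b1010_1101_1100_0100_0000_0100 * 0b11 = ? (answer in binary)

0b10000010010100110000001100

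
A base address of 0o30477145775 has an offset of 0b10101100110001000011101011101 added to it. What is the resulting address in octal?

0o33245251532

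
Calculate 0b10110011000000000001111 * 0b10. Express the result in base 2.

0b101100110000000000011110

Multiply each base-2 digit by 2, carrying:
  1×2 = 2 → write 0 carry 1
  1×2+1 = 3 → write 1 carry 1
  1×2+1 = 3 → write 1 carry 1
  1×2+1 = 3 → write 1 carry 1
  0×2+1 = 1 → write 1
  0×2 = 0 → write 0
  0×2 = 0 → write 0
  0×2 = 0 → write 0
  0×2 = 0 → write 0
  0×2 = 0 → write 0
  0×2 = 0 → write 0
  0×2 = 0 → write 0
  0×2 = 0 → write 0
  0×2 = 0 → write 0
  0×2 = 0 → write 0
  1×2 = 2 → write 0 carry 1
  1×2+1 = 3 → write 1 carry 1
  0×2+1 = 1 → write 1
  0×2 = 0 → write 0
  1×2 = 2 → write 0 carry 1
  1×2+1 = 3 → write 1 carry 1
  0×2+1 = 1 → write 1
  1×2 = 2 → write 0 carry 1
  remaining carry: 1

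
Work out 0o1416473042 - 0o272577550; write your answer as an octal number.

Subtract column by column in base 8:
  2-0 → 2
  4-5 → 7 (borrow)
  0-5-1 → 2 (borrow)
  3-7-1 → 3 (borrow)
  7-7-1 → 7 (borrow)
  4-5-1 → 6 (borrow)
  6-2-1 → 3
  1-7 → 2 (borrow)
  4-2-1 → 1
  1-0 → 1

0o1123673272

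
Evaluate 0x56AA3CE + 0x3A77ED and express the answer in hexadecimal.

Add column by column in base 16, right to left:
  E+D = B carry 1
  C+E+1 = B carry 1
  3+7+1 = B
  A+7 = 1 carry 1
  A+A+1 = 5 carry 1
  6+3+1 = A
  5+0 = 5

0x5A51BBB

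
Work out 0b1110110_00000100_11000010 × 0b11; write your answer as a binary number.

0b1011000100000111001000110

Multiply each base-2 digit by 3, carrying:
  0×3 = 0 → write 0
  1×3 = 3 → write 1 carry 1
  0×3+1 = 1 → write 1
  0×3 = 0 → write 0
  0×3 = 0 → write 0
  0×3 = 0 → write 0
  1×3 = 3 → write 1 carry 1
  1×3+1 = 4 → write 0 carry 2
  0×3+2 = 2 → write 0 carry 1
  0×3+1 = 1 → write 1
  1×3 = 3 → write 1 carry 1
  0×3+1 = 1 → write 1
  0×3 = 0 → write 0
  0×3 = 0 → write 0
  0×3 = 0 → write 0
  0×3 = 0 → write 0
  0×3 = 0 → write 0
  1×3 = 3 → write 1 carry 1
  1×3+1 = 4 → write 0 carry 2
  0×3+2 = 2 → write 0 carry 1
  1×3+1 = 4 → write 0 carry 2
  1×3+2 = 5 → write 1 carry 2
  1×3+2 = 5 → write 1 carry 2
  remaining carry: 10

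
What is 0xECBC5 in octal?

0o3545705

Expand each hex digit to 4 bits: E=1110 C=1100 B=1011 C=1100 5=0101.
Group the bits in threes: 011 101 100 101 111 000 101 → 3545705.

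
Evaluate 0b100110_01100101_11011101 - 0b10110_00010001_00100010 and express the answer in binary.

Subtract column by column in base 2:
  1-0 → 1
  0-1 → 1 (borrow)
  1-0-1 → 0
  1-0 → 1
  1-0 → 1
  0-1 → 1 (borrow)
  1-0-1 → 0
  1-0 → 1
  1-1 → 0
  0-0 → 0
  1-0 → 1
  0-0 → 0
  0-1 → 1 (borrow)
  1-0-1 → 0
  1-0 → 1
  0-0 → 0
  0-0 → 0
  1-1 → 0
  1-1 → 0
  0-0 → 0
  0-1 → 1 (borrow)
  1-0-1 → 0

0b100000101010010111011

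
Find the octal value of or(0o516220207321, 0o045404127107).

0o557624327327

OR each oct digit independently (no carries):
  5|0=5, 1|4=5, 6|5=7, 2|4=6, 2|0=2, 0|4=4, 2|1=3, 0|2=2, 7|7=7, 3|1=3, 2|0=2, 1|7=7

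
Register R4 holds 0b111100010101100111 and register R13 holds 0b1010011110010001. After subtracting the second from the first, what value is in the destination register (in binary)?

0b110001110111010110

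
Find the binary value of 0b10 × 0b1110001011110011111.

Multiply each base-2 digit by 2, carrying:
  1×2 = 2 → write 0 carry 1
  1×2+1 = 3 → write 1 carry 1
  1×2+1 = 3 → write 1 carry 1
  1×2+1 = 3 → write 1 carry 1
  1×2+1 = 3 → write 1 carry 1
  0×2+1 = 1 → write 1
  0×2 = 0 → write 0
  1×2 = 2 → write 0 carry 1
  1×2+1 = 3 → write 1 carry 1
  1×2+1 = 3 → write 1 carry 1
  1×2+1 = 3 → write 1 carry 1
  0×2+1 = 1 → write 1
  1×2 = 2 → write 0 carry 1
  0×2+1 = 1 → write 1
  0×2 = 0 → write 0
  0×2 = 0 → write 0
  1×2 = 2 → write 0 carry 1
  1×2+1 = 3 → write 1 carry 1
  1×2+1 = 3 → write 1 carry 1
  remaining carry: 1

0b11100010111100111110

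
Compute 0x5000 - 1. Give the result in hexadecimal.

0x4FFF

The trailing 3 digits are 0, so subtracting 1 borrows through: they become F and the next digit up decrements.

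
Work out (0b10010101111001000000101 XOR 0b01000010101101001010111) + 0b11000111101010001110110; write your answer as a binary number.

First 0b10010101111001000000101 XOR 0b01000010101101001010111 = 0b11010111010100001010010.
Add column by column in base 2, right to left:
  0+0 = 0
  1+1 = 0 carry 1
  0+1+1 = 0 carry 1
  0+0+1 = 1
  1+1 = 0 carry 1
  0+1+1 = 0 carry 1
  1+1+1 = 1 carry 1
  0+0+1 = 1
  0+0 = 0
  0+0 = 0
  0+1 = 1
  1+0 = 1
  0+1 = 1
  1+0 = 1
  0+1 = 1
  1+1 = 0 carry 1
  1+1+1 = 1 carry 1
  1+1+1 = 1 carry 1
  0+0+1 = 1
  1+0 = 1
  0+0 = 0
  1+1 = 0 carry 1
  1+1+1 = 1 carry 1
  final carry 1

0b110011110111110011001000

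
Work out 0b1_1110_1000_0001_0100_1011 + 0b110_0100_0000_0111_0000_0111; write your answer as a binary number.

Add column by column in base 2, right to left:
  1+1 = 0 carry 1
  1+1+1 = 1 carry 1
  0+1+1 = 0 carry 1
  1+0+1 = 0 carry 1
  0+0+1 = 1
  0+0 = 0
  1+0 = 1
  0+0 = 0
  1+1 = 0 carry 1
  0+1+1 = 0 carry 1
  0+1+1 = 0 carry 1
  0+0+1 = 1
  0+0 = 0
  0+0 = 0
  0+0 = 0
  1+0 = 1
  0+0 = 0
  1+0 = 1
  1+1 = 0 carry 1
  1+0+1 = 0 carry 1
  1+0+1 = 0 carry 1
  0+1+1 = 0 carry 1
  0+1+1 = 0 carry 1
  final carry 1

0b100000101000100001010010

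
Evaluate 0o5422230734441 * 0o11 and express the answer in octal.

Multiply each base-8 digit by 9, carrying:
  1×9 = 9 → write 1 carry 1
  4×9+1 = 37 → write 5 carry 4
  4×9+4 = 40 → write 0 carry 5
  4×9+5 = 41 → write 1 carry 5
  3×9+5 = 32 → write 0 carry 4
  7×9+4 = 67 → write 3 carry 8
  0×9+8 = 8 → write 0 carry 1
  3×9+1 = 28 → write 4 carry 3
  2×9+3 = 21 → write 5 carry 2
  2×9+2 = 20 → write 4 carry 2
  2×9+2 = 20 → write 4 carry 2
  4×9+2 = 38 → write 6 carry 4
  5×9+4 = 49 → write 1 carry 6
  remaining carry: 6

0o61644540301051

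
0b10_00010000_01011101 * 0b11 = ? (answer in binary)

Multiply each base-2 digit by 3, carrying:
  1×3 = 3 → write 1 carry 1
  0×3+1 = 1 → write 1
  1×3 = 3 → write 1 carry 1
  1×3+1 = 4 → write 0 carry 2
  1×3+2 = 5 → write 1 carry 2
  0×3+2 = 2 → write 0 carry 1
  1×3+1 = 4 → write 0 carry 2
  0×3+2 = 2 → write 0 carry 1
  0×3+1 = 1 → write 1
  0×3 = 0 → write 0
  0×3 = 0 → write 0
  0×3 = 0 → write 0
  1×3 = 3 → write 1 carry 1
  0×3+1 = 1 → write 1
  0×3 = 0 → write 0
  0×3 = 0 → write 0
  0×3 = 0 → write 0
  1×3 = 3 → write 1 carry 1
  remaining carry: 1

0b1100011000100010111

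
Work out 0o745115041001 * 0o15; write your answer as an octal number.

0o14242751655015

Multiply each base-8 digit by 13, carrying:
  1×13 = 13 → write 5 carry 1
  0×13+1 = 1 → write 1
  0×13 = 0 → write 0
  1×13 = 13 → write 5 carry 1
  4×13+1 = 53 → write 5 carry 6
  0×13+6 = 6 → write 6
  5×13 = 65 → write 1 carry 8
  1×13+8 = 21 → write 5 carry 2
  1×13+2 = 15 → write 7 carry 1
  5×13+1 = 66 → write 2 carry 8
  4×13+8 = 60 → write 4 carry 7
  7×13+7 = 98 → write 2 carry 12
  remaining carry: 14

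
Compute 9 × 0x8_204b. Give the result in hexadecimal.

Multiply each base-16 digit by 9, carrying:
  b×9 = 99 → write 3 carry 6
  4×9+6 = 42 → write a carry 2
  0×9+2 = 2 → write 2
  2×9 = 18 → write 2 carry 1
  8×9+1 = 73 → write 9 carry 4
  remaining carry: 4

0x4922a3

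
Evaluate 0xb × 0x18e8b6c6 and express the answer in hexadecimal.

Multiply each base-16 digit by 11, carrying:
  6×11 = 66 → write 2 carry 4
  c×11+4 = 136 → write 8 carry 8
  6×11+8 = 74 → write a carry 4
  b×11+4 = 125 → write d carry 7
  8×11+7 = 95 → write f carry 5
  e×11+5 = 159 → write f carry 9
  8×11+9 = 97 → write 1 carry 6
  1×11+6 = 17 → write 1 carry 1
  remaining carry: 1

0x111ffda82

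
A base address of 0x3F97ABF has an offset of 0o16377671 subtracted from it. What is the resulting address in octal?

0o357675406

0x3F97ABF = 0o376275277 in octal.
Subtract column by column in base 8:
  7-1 → 6
  7-7 → 0
  2-6 → 4 (borrow)
  5-7-1 → 5 (borrow)
  7-7-1 → 7 (borrow)
  2-3-1 → 6 (borrow)
  6-6-1 → 7 (borrow)
  7-1-1 → 5
  3-0 → 3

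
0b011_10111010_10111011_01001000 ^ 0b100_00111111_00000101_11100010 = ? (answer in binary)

XOR bit by bit (1 where the bits differ):
  011101110101011101101001000
^ 100001111110000010111100010
= 111100001011011111010101010

0b111100001011011111010101010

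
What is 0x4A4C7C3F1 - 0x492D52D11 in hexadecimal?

0x11F296E0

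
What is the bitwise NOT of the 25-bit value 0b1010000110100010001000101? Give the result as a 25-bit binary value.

Invert each bit: 1010000110100010001000101 → 0101111001011101110111010.

0b0101111001011101110111010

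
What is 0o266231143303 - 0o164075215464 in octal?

0o102133725617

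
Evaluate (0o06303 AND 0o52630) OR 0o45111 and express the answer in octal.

0o06303 AND 0o52630 = 0o02200.
Then OR with 0o45111.

0o47311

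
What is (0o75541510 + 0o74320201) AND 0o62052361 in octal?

Add column by column in base 8, right to left:
  0+1 = 1
  1+0 = 1
  5+2 = 7
  1+0 = 1
  4+2 = 6
  5+3 = 0 carry 1
  5+4+1 = 2 carry 1
  7+7+1 = 7 carry 1
  final carry 1
Sum = 0o172061711; now AND with 0o62052361:
  1&0=0, 7&6=6, 2&2=2, 0&0=0, 6&5=4, 1&2=0, 7&3=3, 1&6=0, 1&1=1

0o62040301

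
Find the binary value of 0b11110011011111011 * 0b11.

0b1011011010011110001

Multiply each base-2 digit by 3, carrying:
  1×3 = 3 → write 1 carry 1
  1×3+1 = 4 → write 0 carry 2
  0×3+2 = 2 → write 0 carry 1
  1×3+1 = 4 → write 0 carry 2
  1×3+2 = 5 → write 1 carry 2
  1×3+2 = 5 → write 1 carry 2
  1×3+2 = 5 → write 1 carry 2
  1×3+2 = 5 → write 1 carry 2
  0×3+2 = 2 → write 0 carry 1
  1×3+1 = 4 → write 0 carry 2
  1×3+2 = 5 → write 1 carry 2
  0×3+2 = 2 → write 0 carry 1
  0×3+1 = 1 → write 1
  1×3 = 3 → write 1 carry 1
  1×3+1 = 4 → write 0 carry 2
  1×3+2 = 5 → write 1 carry 2
  1×3+2 = 5 → write 1 carry 2
  remaining carry: 10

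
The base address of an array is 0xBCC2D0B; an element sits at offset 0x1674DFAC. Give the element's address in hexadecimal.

0x22410CB7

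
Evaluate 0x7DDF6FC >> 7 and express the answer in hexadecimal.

7 bits is not a whole number of base-16 digits; in binary: 111110111011111011011111100 >> 7 = 11111011101111101101.

0xFBBED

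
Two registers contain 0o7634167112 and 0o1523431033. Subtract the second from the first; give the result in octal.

0o6110536057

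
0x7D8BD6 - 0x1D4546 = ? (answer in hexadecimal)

Subtract column by column in base 16:
  6-6 → 0
  D-4 → 9
  B-5 → 6
  8-4 → 4
  D-D → 0
  7-1 → 6

0x604690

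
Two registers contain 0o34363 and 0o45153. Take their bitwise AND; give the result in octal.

AND each oct digit independently (no carries):
  3&4=0, 4&5=4, 3&1=1, 6&5=4, 3&3=3

0o04143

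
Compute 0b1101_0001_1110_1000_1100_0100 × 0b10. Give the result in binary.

Multiply each base-2 digit by 2, carrying:
  0×2 = 0 → write 0
  0×2 = 0 → write 0
  1×2 = 2 → write 0 carry 1
  0×2+1 = 1 → write 1
  0×2 = 0 → write 0
  0×2 = 0 → write 0
  1×2 = 2 → write 0 carry 1
  1×2+1 = 3 → write 1 carry 1
  0×2+1 = 1 → write 1
  0×2 = 0 → write 0
  0×2 = 0 → write 0
  1×2 = 2 → write 0 carry 1
  0×2+1 = 1 → write 1
  1×2 = 2 → write 0 carry 1
  1×2+1 = 3 → write 1 carry 1
  1×2+1 = 3 → write 1 carry 1
  1×2+1 = 3 → write 1 carry 1
  0×2+1 = 1 → write 1
  0×2 = 0 → write 0
  0×2 = 0 → write 0
  1×2 = 2 → write 0 carry 1
  0×2+1 = 1 → write 1
  1×2 = 2 → write 0 carry 1
  1×2+1 = 3 → write 1 carry 1
  remaining carry: 1

0b1101000111101000110001000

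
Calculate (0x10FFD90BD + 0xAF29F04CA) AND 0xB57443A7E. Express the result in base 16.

0x802041006

Add column by column in base 16, right to left:
  D+A = 7 carry 1
  B+C+1 = 8 carry 1
  0+4+1 = 5
  9+0 = 9
  D+F = C carry 1
  F+9+1 = 9 carry 1
  F+2+1 = 2 carry 1
  0+F+1 = 0 carry 1
  1+A+1 = C
Sum = 0xC029C9587; now AND with 0xB57443A7E:
  C&B=8, 0&5=0, 2&7=2, 9&4=0, C&4=4, 9&3=1, 5&A=0, 8&7=0, 7&E=6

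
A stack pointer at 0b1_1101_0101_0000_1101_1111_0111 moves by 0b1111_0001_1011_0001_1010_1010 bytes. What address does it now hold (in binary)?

Add column by column in base 2, right to left:
  1+0 = 1
  1+1 = 0 carry 1
  1+0+1 = 0 carry 1
  0+1+1 = 0 carry 1
  1+0+1 = 0 carry 1
  1+1+1 = 1 carry 1
  1+0+1 = 0 carry 1
  1+1+1 = 1 carry 1
  1+1+1 = 1 carry 1
  0+0+1 = 1
  1+0 = 1
  1+0 = 1
  0+1 = 1
  0+1 = 1
  0+0 = 0
  0+1 = 1
  1+1 = 0 carry 1
  0+0+1 = 1
  1+0 = 1
  0+0 = 0
  1+1 = 0 carry 1
  0+1+1 = 0 carry 1
  1+1+1 = 1 carry 1
  1+1+1 = 1 carry 1
  1+0+1 = 0 carry 1
  final carry 1

0b10110001101011111110100001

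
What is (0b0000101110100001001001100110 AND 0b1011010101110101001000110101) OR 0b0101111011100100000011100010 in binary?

0b0000101110100001001001100110 AND 0b1011010101110101001000110101 = 0b0000000100100001001000100100.
Then OR with 0b0101111011100100000011100010.

0b101111111100101001011100110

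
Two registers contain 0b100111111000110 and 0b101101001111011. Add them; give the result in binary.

Add column by column in base 2, right to left:
  0+1 = 1
  1+1 = 0 carry 1
  1+0+1 = 0 carry 1
  0+1+1 = 0 carry 1
  0+1+1 = 0 carry 1
  0+1+1 = 0 carry 1
  1+1+1 = 1 carry 1
  1+0+1 = 0 carry 1
  1+0+1 = 0 carry 1
  1+1+1 = 1 carry 1
  1+0+1 = 0 carry 1
  1+1+1 = 1 carry 1
  0+1+1 = 0 carry 1
  0+0+1 = 1
  1+1 = 0 carry 1
  final carry 1

0b1010101001000001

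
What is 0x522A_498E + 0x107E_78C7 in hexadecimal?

Add column by column in base 16, right to left:
  E+7 = 5 carry 1
  8+C+1 = 5 carry 1
  9+8+1 = 2 carry 1
  4+7+1 = C
  A+E = 8 carry 1
  2+7+1 = A
  2+0 = 2
  5+1 = 6

0x62A8C255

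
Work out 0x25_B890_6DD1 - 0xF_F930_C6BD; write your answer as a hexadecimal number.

Subtract column by column in base 16:
  1-D → 4 (borrow)
  D-B-1 → 1
  D-6 → 7
  6-C → A (borrow)
  0-0-1 → F (borrow)
  9-3-1 → 5
  8-9 → F (borrow)
  B-F-1 → B (borrow)
  5-F-1 → 5 (borrow)
  2-0-1 → 1

0x15BF5FA714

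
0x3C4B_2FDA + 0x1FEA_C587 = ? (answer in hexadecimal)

0x5C35F561

Add column by column in base 16, right to left:
  A+7 = 1 carry 1
  D+8+1 = 6 carry 1
  F+5+1 = 5 carry 1
  2+C+1 = F
  B+A = 5 carry 1
  4+E+1 = 3 carry 1
  C+F+1 = C carry 1
  3+1+1 = 5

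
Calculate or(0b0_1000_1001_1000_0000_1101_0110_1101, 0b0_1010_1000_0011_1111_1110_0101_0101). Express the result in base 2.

OR bit by bit (1 where either bit is 1):
  01000100110000000110101101101
| 01010100000111111111001010101
= 01010100110111111111101111101

0b01010100110111111111101111101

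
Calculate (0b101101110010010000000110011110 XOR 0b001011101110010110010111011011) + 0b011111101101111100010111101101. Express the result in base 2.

0b1000110001010000010101000110010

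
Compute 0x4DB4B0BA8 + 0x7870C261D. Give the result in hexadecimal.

Add column by column in base 16, right to left:
  8+D = 5 carry 1
  A+1+1 = C
  B+6 = 1 carry 1
  0+2+1 = 3
  B+C = 7 carry 1
  4+0+1 = 5
  B+7 = 2 carry 1
  D+8+1 = 6 carry 1
  4+7+1 = C

0xC625731C5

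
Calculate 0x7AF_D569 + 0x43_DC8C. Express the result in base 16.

0x7F3B1F5

Add column by column in base 16, right to left:
  9+C = 5 carry 1
  6+8+1 = F
  5+C = 1 carry 1
  D+D+1 = B carry 1
  F+3+1 = 3 carry 1
  A+4+1 = F
  7+0 = 7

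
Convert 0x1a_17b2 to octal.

Expand each hex digit to 4 bits: 1=0001 a=1010 1=0001 7=0111 b=1011 2=0010.
Group the bits in threes: 110 100 001 011 110 110 010 → 6413662.

0o6413662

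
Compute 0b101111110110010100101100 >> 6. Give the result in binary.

0b101111110110010100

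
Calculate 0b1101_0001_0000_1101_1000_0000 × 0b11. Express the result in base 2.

Multiply each base-2 digit by 3, carrying:
  0×3 = 0 → write 0
  0×3 = 0 → write 0
  0×3 = 0 → write 0
  0×3 = 0 → write 0
  0×3 = 0 → write 0
  0×3 = 0 → write 0
  0×3 = 0 → write 0
  1×3 = 3 → write 1 carry 1
  1×3+1 = 4 → write 0 carry 2
  0×3+2 = 2 → write 0 carry 1
  1×3+1 = 4 → write 0 carry 2
  1×3+2 = 5 → write 1 carry 2
  0×3+2 = 2 → write 0 carry 1
  0×3+1 = 1 → write 1
  0×3 = 0 → write 0
  0×3 = 0 → write 0
  1×3 = 3 → write 1 carry 1
  0×3+1 = 1 → write 1
  0×3 = 0 → write 0
  0×3 = 0 → write 0
  1×3 = 3 → write 1 carry 1
  0×3+1 = 1 → write 1
  1×3 = 3 → write 1 carry 1
  1×3+1 = 4 → write 0 carry 2
  remaining carry: 10

0b10011100110010100010000000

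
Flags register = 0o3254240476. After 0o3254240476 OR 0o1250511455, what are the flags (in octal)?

OR each oct digit independently (no carries):
  3|1=3, 2|2=2, 5|5=5, 4|0=4, 2|5=7, 4|1=5, 0|1=1, 4|4=4, 7|5=7, 6|5=7

0o3254751477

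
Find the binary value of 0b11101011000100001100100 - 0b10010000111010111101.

0b11011000111100110100111

Subtract column by column in base 2:
  0-1 → 1 (borrow)
  0-0-1 → 1 (borrow)
  1-1-1 → 1 (borrow)
  0-1-1 → 0 (borrow)
  0-1-1 → 0 (borrow)
  1-1-1 → 1 (borrow)
  1-0-1 → 0
  0-1 → 1 (borrow)
  0-0-1 → 1 (borrow)
  0-1-1 → 0 (borrow)
  0-1-1 → 0 (borrow)
  1-1-1 → 1 (borrow)
  0-0-1 → 1 (borrow)
  0-0-1 → 1 (borrow)
  0-0-1 → 1 (borrow)
  1-0-1 → 0
  1-1 → 0
  0-0 → 0
  1-0 → 1
  0-1 → 1 (borrow)
  1-0-1 → 0
  1-0 → 1
  1-0 → 1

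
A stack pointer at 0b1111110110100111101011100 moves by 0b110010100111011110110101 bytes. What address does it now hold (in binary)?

Add column by column in base 2, right to left:
  0+1 = 1
  0+0 = 0
  1+1 = 0 carry 1
  1+0+1 = 0 carry 1
  1+1+1 = 1 carry 1
  0+1+1 = 0 carry 1
  1+0+1 = 0 carry 1
  0+1+1 = 0 carry 1
  1+1+1 = 1 carry 1
  1+1+1 = 1 carry 1
  1+1+1 = 1 carry 1
  1+0+1 = 0 carry 1
  0+1+1 = 0 carry 1
  0+1+1 = 0 carry 1
  1+1+1 = 1 carry 1
  0+0+1 = 1
  1+0 = 1
  1+1 = 0 carry 1
  0+0+1 = 1
  1+1 = 0 carry 1
  1+0+1 = 0 carry 1
  1+0+1 = 0 carry 1
  1+1+1 = 1 carry 1
  1+1+1 = 1 carry 1
  1+0+1 = 0 carry 1
  final carry 1

0b10110001011100011100010001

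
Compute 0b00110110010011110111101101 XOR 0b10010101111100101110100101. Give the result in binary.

0b10100011101111011001001000

XOR bit by bit (1 where the bits differ):
  00110110010011110111101101
^ 10010101111100101110100101
= 10100011101111011001001000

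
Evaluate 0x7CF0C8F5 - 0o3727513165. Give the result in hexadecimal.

0o3727513165 = 0x1F5E9675 in hexadecimal.
Subtract column by column in base 16:
  5-5 → 0
  F-7 → 8
  8-6 → 2
  C-9 → 3
  0-E → 2 (borrow)
  F-5-1 → 9
  C-F → D (borrow)
  7-1-1 → 5

0x5D923280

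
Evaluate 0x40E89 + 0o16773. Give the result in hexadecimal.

0x42C84

0o16773 = 0x1DFB in hexadecimal.
Add column by column in base 16, right to left:
  9+B = 4 carry 1
  8+F+1 = 8 carry 1
  E+D+1 = C carry 1
  0+1+1 = 2
  4+0 = 4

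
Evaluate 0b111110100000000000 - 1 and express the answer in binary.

0b111110011111111111

The trailing 11 digits are 0, so subtracting 1 borrows through: they become 1 and the next digit up decrements.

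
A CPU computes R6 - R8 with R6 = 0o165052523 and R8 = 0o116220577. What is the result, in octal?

0o46631724

Subtract column by column in base 8:
  3-7 → 4 (borrow)
  2-7-1 → 2 (borrow)
  5-5-1 → 7 (borrow)
  2-0-1 → 1
  5-2 → 3
  0-2 → 6 (borrow)
  5-6-1 → 6 (borrow)
  6-1-1 → 4
  1-1 → 0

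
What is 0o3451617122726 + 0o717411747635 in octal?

0o4371231072563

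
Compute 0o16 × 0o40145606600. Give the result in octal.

Multiply each base-8 digit by 14, carrying:
  0×14 = 0 → write 0
  0×14 = 0 → write 0
  6×14 = 84 → write 4 carry 10
  6×14+10 = 94 → write 6 carry 11
  0×14+11 = 11 → write 3 carry 1
  6×14+1 = 85 → write 5 carry 10
  5×14+10 = 80 → write 0 carry 10
  4×14+10 = 66 → write 2 carry 8
  1×14+8 = 22 → write 6 carry 2
  0×14+2 = 2 → write 2
  4×14 = 56 → write 0 carry 7
  remaining carry: 7

0o702620536400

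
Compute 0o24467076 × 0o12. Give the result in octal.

0o316047154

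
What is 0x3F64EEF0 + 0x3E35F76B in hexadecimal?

0x7D9AE65B

Add column by column in base 16, right to left:
  0+B = B
  F+6 = 5 carry 1
  E+7+1 = 6 carry 1
  E+F+1 = E carry 1
  4+5+1 = A
  6+3 = 9
  F+E = D carry 1
  3+3+1 = 7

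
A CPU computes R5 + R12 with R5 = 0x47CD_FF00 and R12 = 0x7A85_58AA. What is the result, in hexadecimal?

0xC25357AA

Add column by column in base 16, right to left:
  0+A = A
  0+A = A
  F+8 = 7 carry 1
  F+5+1 = 5 carry 1
  D+5+1 = 3 carry 1
  C+8+1 = 5 carry 1
  7+A+1 = 2 carry 1
  4+7+1 = C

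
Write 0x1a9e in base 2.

Expand each hex digit to 4 bits: 1=0001 a=1010 9=1001 e=1110.

0b1101010011110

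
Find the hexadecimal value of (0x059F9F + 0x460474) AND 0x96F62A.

Add column by column in base 16, right to left:
  F+4 = 3 carry 1
  9+7+1 = 1 carry 1
  F+4+1 = 4 carry 1
  9+0+1 = A
  5+6 = B
  0+4 = 4
Sum = 0x4BA413; now AND with 0x96F62A:
  4&9=0, B&6=2, A&F=A, 4&6=4, 1&2=0, 3&A=2

0x2A402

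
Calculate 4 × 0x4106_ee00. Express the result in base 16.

0x1041bb800

Multiply each base-16 digit by 4, carrying:
  0×4 = 0 → write 0
  0×4 = 0 → write 0
  e×4 = 56 → write 8 carry 3
  e×4+3 = 59 → write b carry 3
  6×4+3 = 27 → write b carry 1
  0×4+1 = 1 → write 1
  1×4 = 4 → write 4
  4×4 = 16 → write 0 carry 1
  remaining carry: 1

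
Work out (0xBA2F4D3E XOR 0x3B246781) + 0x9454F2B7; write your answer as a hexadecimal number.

0x115601D76

First 0xBA2F4D3E XOR 0x3B246781 = 0x810B2ABF.
Add column by column in base 16, right to left:
  F+7 = 6 carry 1
  B+B+1 = 7 carry 1
  A+2+1 = D
  2+F = 1 carry 1
  B+4+1 = 0 carry 1
  0+5+1 = 6
  1+4 = 5
  8+9 = 1 carry 1
  final carry 1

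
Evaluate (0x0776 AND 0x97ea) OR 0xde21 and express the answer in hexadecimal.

0x0776 AND 0x97ea = 0x0762.
Then OR with 0xde21.

0xdf63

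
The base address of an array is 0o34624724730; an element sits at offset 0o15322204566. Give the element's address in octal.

0o52147131516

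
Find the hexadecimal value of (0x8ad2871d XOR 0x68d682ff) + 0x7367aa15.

0x1556baff7

First 0x8ad2871d XOR 0x68d682ff = 0xe20405e2.
Add column by column in base 16, right to left:
  2+5 = 7
  e+1 = f
  5+a = f
  0+a = a
  4+7 = b
  0+6 = 6
  2+3 = 5
  e+7 = 5 carry 1
  final carry 1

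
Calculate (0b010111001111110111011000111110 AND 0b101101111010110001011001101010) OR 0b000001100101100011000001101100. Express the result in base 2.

0b010111001111110111011000111110 AND 0b101101111010110001011001101010 = 0b000101001010110001011000101010.
Then OR with 0b000001100101100011000001101100.

0b101101111110011011001101110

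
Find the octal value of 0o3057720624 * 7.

Multiply each base-8 digit by 7, carrying:
  4×7 = 28 → write 4 carry 3
  2×7+3 = 17 → write 1 carry 2
  6×7+2 = 44 → write 4 carry 5
  0×7+5 = 5 → write 5
  2×7 = 14 → write 6 carry 1
  7×7+1 = 50 → write 2 carry 6
  7×7+6 = 55 → write 7 carry 6
  5×7+6 = 41 → write 1 carry 5
  0×7+5 = 5 → write 5
  3×7 = 21 → write 5 carry 2
  remaining carry: 2

0o25517265414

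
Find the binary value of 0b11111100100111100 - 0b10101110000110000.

Subtract column by column in base 2:
  0-0 → 0
  0-0 → 0
  1-0 → 1
  1-0 → 1
  1-1 → 0
  1-1 → 0
  0-0 → 0
  0-0 → 0
  1-0 → 1
  0-0 → 0
  0-1 → 1 (borrow)
  1-1-1 → 1 (borrow)
  1-1-1 → 1 (borrow)
  1-0-1 → 0
  1-1 → 0
  1-0 → 1
  1-1 → 0

0b1001110100001100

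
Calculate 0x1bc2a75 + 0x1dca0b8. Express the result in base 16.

0x398cb2d

Add column by column in base 16, right to left:
  5+8 = d
  7+b = 2 carry 1
  a+0+1 = b
  2+a = c
  c+c = 8 carry 1
  b+d+1 = 9 carry 1
  1+1+1 = 3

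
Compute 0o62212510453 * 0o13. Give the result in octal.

0o1050765036331

Multiply each base-8 digit by 11, carrying:
  3×11 = 33 → write 1 carry 4
  5×11+4 = 59 → write 3 carry 7
  4×11+7 = 51 → write 3 carry 6
  0×11+6 = 6 → write 6
  1×11 = 11 → write 3 carry 1
  5×11+1 = 56 → write 0 carry 7
  2×11+7 = 29 → write 5 carry 3
  1×11+3 = 14 → write 6 carry 1
  2×11+1 = 23 → write 7 carry 2
  2×11+2 = 24 → write 0 carry 3
  6×11+3 = 69 → write 5 carry 8
  remaining carry: 10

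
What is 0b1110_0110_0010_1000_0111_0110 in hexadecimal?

0xE62876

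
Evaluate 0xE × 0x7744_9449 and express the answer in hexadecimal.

Multiply each base-16 digit by 14, carrying:
  9×14 = 126 → write E carry 7
  4×14+7 = 63 → write F carry 3
  4×14+3 = 59 → write B carry 3
  9×14+3 = 129 → write 1 carry 8
  4×14+8 = 64 → write 0 carry 4
  4×14+4 = 60 → write C carry 3
  7×14+3 = 101 → write 5 carry 6
  7×14+6 = 104 → write 8 carry 6
  remaining carry: 6

0x685C01BFE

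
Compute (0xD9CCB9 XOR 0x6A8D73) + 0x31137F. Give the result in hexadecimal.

0xE45549

First 0xD9CCB9 XOR 0x6A8D73 = 0xB341CA.
Add column by column in base 16, right to left:
  A+F = 9 carry 1
  C+7+1 = 4 carry 1
  1+3+1 = 5
  4+1 = 5
  3+1 = 4
  B+3 = E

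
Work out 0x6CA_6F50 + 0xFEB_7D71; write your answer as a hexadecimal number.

Add column by column in base 16, right to left:
  0+1 = 1
  5+7 = C
  F+D = C carry 1
  6+7+1 = E
  A+B = 5 carry 1
  C+E+1 = B carry 1
  6+F+1 = 6 carry 1
  final carry 1

0x16B5ECC1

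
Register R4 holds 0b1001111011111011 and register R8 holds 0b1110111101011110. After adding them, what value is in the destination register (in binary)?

0b11000111001011001

Add column by column in base 2, right to left:
  1+0 = 1
  1+1 = 0 carry 1
  0+1+1 = 0 carry 1
  1+1+1 = 1 carry 1
  1+1+1 = 1 carry 1
  1+0+1 = 0 carry 1
  1+1+1 = 1 carry 1
  1+0+1 = 0 carry 1
  0+1+1 = 0 carry 1
  1+1+1 = 1 carry 1
  1+1+1 = 1 carry 1
  1+1+1 = 1 carry 1
  1+0+1 = 0 carry 1
  0+1+1 = 0 carry 1
  0+1+1 = 0 carry 1
  1+1+1 = 1 carry 1
  final carry 1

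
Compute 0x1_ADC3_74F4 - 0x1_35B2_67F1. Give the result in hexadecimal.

Subtract column by column in base 16:
  4-1 → 3
  F-F → 0
  4-7 → D (borrow)
  7-6-1 → 0
  3-2 → 1
  C-B → 1
  D-5 → 8
  A-3 → 7
  1-1 → 0

0x78110D03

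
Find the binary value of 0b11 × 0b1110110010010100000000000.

Multiply each base-2 digit by 3, carrying:
  0×3 = 0 → write 0
  0×3 = 0 → write 0
  0×3 = 0 → write 0
  0×3 = 0 → write 0
  0×3 = 0 → write 0
  0×3 = 0 → write 0
  0×3 = 0 → write 0
  0×3 = 0 → write 0
  0×3 = 0 → write 0
  0×3 = 0 → write 0
  0×3 = 0 → write 0
  1×3 = 3 → write 1 carry 1
  0×3+1 = 1 → write 1
  1×3 = 3 → write 1 carry 1
  0×3+1 = 1 → write 1
  0×3 = 0 → write 0
  1×3 = 3 → write 1 carry 1
  0×3+1 = 1 → write 1
  0×3 = 0 → write 0
  1×3 = 3 → write 1 carry 1
  1×3+1 = 4 → write 0 carry 2
  0×3+2 = 2 → write 0 carry 1
  1×3+1 = 4 → write 0 carry 2
  1×3+2 = 5 → write 1 carry 2
  1×3+2 = 5 → write 1 carry 2
  remaining carry: 10

0b101100010110111100000000000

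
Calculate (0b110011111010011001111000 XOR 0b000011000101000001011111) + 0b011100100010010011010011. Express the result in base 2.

0b1001101100001101011111010

First 0b110011111010011001111000 XOR 0b000011000101000001011111 = 0b110000111111011000100111.
Add column by column in base 2, right to left:
  1+1 = 0 carry 1
  1+1+1 = 1 carry 1
  1+0+1 = 0 carry 1
  0+0+1 = 1
  0+1 = 1
  1+0 = 1
  0+1 = 1
  0+1 = 1
  0+0 = 0
  1+0 = 1
  1+1 = 0 carry 1
  0+0+1 = 1
  1+0 = 1
  1+1 = 0 carry 1
  1+0+1 = 0 carry 1
  1+0+1 = 0 carry 1
  1+0+1 = 0 carry 1
  1+1+1 = 1 carry 1
  0+0+1 = 1
  0+0 = 0
  0+1 = 1
  0+1 = 1
  1+1 = 0 carry 1
  1+0+1 = 0 carry 1
  final carry 1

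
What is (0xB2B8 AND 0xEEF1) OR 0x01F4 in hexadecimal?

0xA3F4

0xB2B8 AND 0xEEF1 = 0xA2B0.
Then OR with 0x01F4.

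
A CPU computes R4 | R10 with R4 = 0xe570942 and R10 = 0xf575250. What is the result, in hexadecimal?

OR each hex digit independently (no carries):
  e|f=f, 5|5=5, 7|7=7, 0|5=5, 9|2=b, 4|5=5, 2|0=2

0xf575b52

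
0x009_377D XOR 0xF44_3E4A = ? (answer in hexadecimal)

XOR each hex digit independently (no carries):
  0^F=F, 0^4=4, 9^4=D, 3^3=0, 7^E=9, 7^4=3, D^A=7

0xF4D0937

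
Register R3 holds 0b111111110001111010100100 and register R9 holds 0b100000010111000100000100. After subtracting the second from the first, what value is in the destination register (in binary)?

0b11111011010110110100000

Subtract column by column in base 2:
  0-0 → 0
  0-0 → 0
  1-1 → 0
  0-0 → 0
  0-0 → 0
  1-0 → 1
  0-0 → 0
  1-0 → 1
  0-1 → 1 (borrow)
  1-0-1 → 0
  1-0 → 1
  1-0 → 1
  1-1 → 0
  0-1 → 1 (borrow)
  0-1-1 → 0 (borrow)
  0-0-1 → 1 (borrow)
  1-1-1 → 1 (borrow)
  1-0-1 → 0
  1-0 → 1
  1-0 → 1
  1-0 → 1
  1-0 → 1
  1-0 → 1
  1-1 → 0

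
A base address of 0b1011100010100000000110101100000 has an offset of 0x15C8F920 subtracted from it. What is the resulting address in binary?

0b1000110100001110001010001000000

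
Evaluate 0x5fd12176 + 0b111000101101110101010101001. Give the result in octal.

0o14672006037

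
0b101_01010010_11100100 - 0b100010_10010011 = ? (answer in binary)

0b1010011000001010001

Subtract column by column in base 2:
  0-1 → 1 (borrow)
  0-1-1 → 0 (borrow)
  1-0-1 → 0
  0-0 → 0
  0-1 → 1 (borrow)
  1-0-1 → 0
  1-0 → 1
  1-1 → 0
  0-0 → 0
  1-1 → 0
  0-0 → 0
  0-0 → 0
  1-0 → 1
  0-1 → 1 (borrow)
  1-0-1 → 0
  0-0 → 0
  1-0 → 1
  0-0 → 0
  1-0 → 1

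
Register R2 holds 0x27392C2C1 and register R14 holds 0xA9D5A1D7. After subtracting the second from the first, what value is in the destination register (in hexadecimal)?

Subtract column by column in base 16:
  1-7 → A (borrow)
  C-D-1 → E (borrow)
  2-1-1 → 0
  C-A → 2
  2-5 → D (borrow)
  9-D-1 → B (borrow)
  3-9-1 → 9 (borrow)
  7-A-1 → C (borrow)
  2-0-1 → 1

0x1C9BD20EA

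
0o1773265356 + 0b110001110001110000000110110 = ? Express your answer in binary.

0o1773265356 = 0b1111111011010110101011101110 in binary.
Add column by column in base 2, right to left:
  0+0 = 0
  1+1 = 0 carry 1
  1+1+1 = 1 carry 1
  1+0+1 = 0 carry 1
  0+1+1 = 0 carry 1
  1+1+1 = 1 carry 1
  1+0+1 = 0 carry 1
  1+0+1 = 0 carry 1
  0+0+1 = 1
  1+0 = 1
  0+0 = 0
  1+0 = 1
  0+0 = 0
  1+1 = 0 carry 1
  1+1+1 = 1 carry 1
  0+1+1 = 0 carry 1
  1+0+1 = 0 carry 1
  0+0+1 = 1
  1+0 = 1
  1+1 = 0 carry 1
  0+1+1 = 0 carry 1
  1+1+1 = 1 carry 1
  1+0+1 = 0 carry 1
  1+0+1 = 0 carry 1
  1+0+1 = 0 carry 1
  1+1+1 = 1 carry 1
  1+1+1 = 1 carry 1
  1+0+1 = 0 carry 1
  final carry 1

0b10110001001100100101100100100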